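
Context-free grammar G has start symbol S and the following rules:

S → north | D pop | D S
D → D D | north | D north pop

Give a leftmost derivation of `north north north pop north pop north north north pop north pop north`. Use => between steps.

S => D S => north S => north D S => north D north pop S => north D north pop north pop S => north D D north pop north pop S => north D D D north pop north pop S => north D north pop D D north pop north pop S => north D north pop north pop D D north pop north pop S => north north north pop north pop D D north pop north pop S => north north north pop north pop north D north pop north pop S => north north north pop north pop north north north pop north pop S => north north north pop north pop north north north pop north pop north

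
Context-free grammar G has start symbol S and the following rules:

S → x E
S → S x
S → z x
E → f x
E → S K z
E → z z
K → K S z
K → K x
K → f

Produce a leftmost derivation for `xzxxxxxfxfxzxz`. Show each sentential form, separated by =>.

S => xE => xSKz => xSxKz => xSxxKz => xSxxxKz => xSxxxxKz => xzxxxxxKz => xzxxxxxKxz => xzxxxxxKSzxz => xzxxxxxfSzxz => xzxxxxxfxEzxz => xzxxxxxfxfxzxz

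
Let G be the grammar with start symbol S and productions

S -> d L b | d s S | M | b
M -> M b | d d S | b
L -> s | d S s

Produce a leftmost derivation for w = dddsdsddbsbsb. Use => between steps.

S=>dLb=>ddSsb=>dddsSsb=>dddsdsSsb=>dddsdsdLbsb=>dddsdsddSsbsb=>dddsdsddbsbsb

S => dLb   [S -> d L b]
dLb => ddSsb   [L -> d S s]
ddSsb => dddsSsb   [S -> d s S]
dddsSsb => dddsdsSsb   [S -> d s S]
dddsdsSsb => dddsdsdLbsb   [S -> d L b]
dddsdsdLbsb => dddsdsddSsbsb   [L -> d S s]
dddsdsddSsbsb => dddsdsddbsbsb   [S -> b]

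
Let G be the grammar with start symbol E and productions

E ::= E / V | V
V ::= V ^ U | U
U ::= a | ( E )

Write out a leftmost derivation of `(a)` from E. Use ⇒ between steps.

E ⇒ V   [E ::= V]
V ⇒ U   [V ::= U]
U ⇒ (E)   [U ::= ( E )]
(E) ⇒ (V)   [E ::= V]
(V) ⇒ (U)   [V ::= U]
(U) ⇒ (a)   [U ::= a]

E ⇒ V ⇒ U ⇒ (E) ⇒ (V) ⇒ (U) ⇒ (a)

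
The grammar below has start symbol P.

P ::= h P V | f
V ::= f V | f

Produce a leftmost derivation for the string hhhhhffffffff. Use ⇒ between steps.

P ⇒ hPV ⇒ hhPVV ⇒ hhhPVVV ⇒ hhhhPVVVV ⇒ hhhhhPVVVVV ⇒ hhhhhfVVVVV ⇒ hhhhhffVVVVV ⇒ hhhhhfffVVVV ⇒ hhhhhffffVVV ⇒ hhhhhfffffVV ⇒ hhhhhffffffVV ⇒ hhhhhfffffffV ⇒ hhhhhffffffff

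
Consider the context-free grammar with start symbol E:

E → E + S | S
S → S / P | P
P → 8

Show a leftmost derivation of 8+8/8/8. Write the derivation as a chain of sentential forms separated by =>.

E => E+S   [E → E + S]
E+S => S+S   [E → S]
S+S => P+S   [S → P]
P+S => 8+S   [P → 8]
8+S => 8+S/P   [S → S / P]
8+S/P => 8+S/P/P   [S → S / P]
8+S/P/P => 8+P/P/P   [S → P]
8+P/P/P => 8+8/P/P   [P → 8]
8+8/P/P => 8+8/8/P   [P → 8]
8+8/8/P => 8+8/8/8   [P → 8]

E => E+S => S+S => P+S => 8+S => 8+S/P => 8+S/P/P => 8+P/P/P => 8+8/P/P => 8+8/8/P => 8+8/8/8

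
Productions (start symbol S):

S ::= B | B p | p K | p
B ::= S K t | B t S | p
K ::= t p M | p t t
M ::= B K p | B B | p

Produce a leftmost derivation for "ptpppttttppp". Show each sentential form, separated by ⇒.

S ⇒ Bp ⇒ BtSp ⇒ SKttSp ⇒ pKKttSp ⇒ ptpMKttSp ⇒ ptppKttSp ⇒ ptpppttttSp ⇒ ptpppttttBpp ⇒ ptpppttttppp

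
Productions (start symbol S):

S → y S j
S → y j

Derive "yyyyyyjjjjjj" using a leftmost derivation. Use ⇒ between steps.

S⇒ySj⇒yySjj⇒yyySjjj⇒yyyySjjjj⇒yyyyySjjjjj⇒yyyyyyjjjjjj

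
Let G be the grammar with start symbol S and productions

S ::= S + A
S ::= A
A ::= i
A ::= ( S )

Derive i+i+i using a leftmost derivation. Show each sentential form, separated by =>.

S => S+A   [S ::= S + A]
S+A => S+A+A   [S ::= S + A]
S+A+A => A+A+A   [S ::= A]
A+A+A => i+A+A   [A ::= i]
i+A+A => i+i+A   [A ::= i]
i+i+A => i+i+i   [A ::= i]

S => S+A => S+A+A => A+A+A => i+A+A => i+i+A => i+i+i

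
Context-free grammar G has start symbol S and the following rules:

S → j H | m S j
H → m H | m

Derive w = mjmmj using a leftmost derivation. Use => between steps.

S => mSj => mjHj => mjmHj => mjmmj

S => mSj   [S → m S j]
mSj => mjHj   [S → j H]
mjHj => mjmHj   [H → m H]
mjmHj => mjmmj   [H → m]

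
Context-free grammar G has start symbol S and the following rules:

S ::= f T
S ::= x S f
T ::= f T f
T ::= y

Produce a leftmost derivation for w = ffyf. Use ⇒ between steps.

S ⇒ fT ⇒ ffTf ⇒ ffyf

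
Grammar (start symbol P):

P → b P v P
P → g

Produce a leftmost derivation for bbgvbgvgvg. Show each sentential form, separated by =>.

P => bPvP => bbPvPvP => bbgvPvP => bbgvbPvPvP => bbgvbgvPvP => bbgvbgvgvP => bbgvbgvgvg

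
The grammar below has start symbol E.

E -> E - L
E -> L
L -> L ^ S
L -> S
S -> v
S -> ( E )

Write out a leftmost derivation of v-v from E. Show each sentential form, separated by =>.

E=>E-L=>L-L=>S-L=>v-L=>v-S=>v-v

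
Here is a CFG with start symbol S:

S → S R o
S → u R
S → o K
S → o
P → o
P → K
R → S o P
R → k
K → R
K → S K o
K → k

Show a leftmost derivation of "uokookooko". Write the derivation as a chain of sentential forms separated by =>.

S => SRo   [S → S R o]
SRo => uRRo   [S → u R]
uRRo => uSoPRo   [R → S o P]
uSoPRo => uoKoPRo   [S → o K]
uoKoPRo => uokoPRo   [K → k]
uokoPRo => uokoKRo   [P → K]
uokoKRo => uokoRRo   [K → R]
uokoRRo => uokoSoPRo   [R → S o P]
uokoSoPRo => uokooKoPRo   [S → o K]
uokooKoPRo => uokookoPRo   [K → k]
uokookoPRo => uokookooRo   [P → o]
uokookooRo => uokookooko   [R → k]

S => SRo => uRRo => uSoPRo => uoKoPRo => uokoPRo => uokoKRo => uokoRRo => uokoSoPRo => uokooKoPRo => uokookoPRo => uokookooRo => uokookooko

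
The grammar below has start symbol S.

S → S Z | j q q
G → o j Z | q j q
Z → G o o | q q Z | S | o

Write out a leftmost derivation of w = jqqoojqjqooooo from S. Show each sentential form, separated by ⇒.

S ⇒ SZ   [S → S Z]
SZ ⇒ SZZ   [S → S Z]
SZZ ⇒ SZZZ   [S → S Z]
SZZZ ⇒ jqqZZZ   [S → j q q]
jqqZZZ ⇒ jqqoZZ   [Z → o]
jqqoZZ ⇒ jqqoGooZ   [Z → G o o]
jqqoGooZ ⇒ jqqoojZooZ   [G → o j Z]
jqqoojZooZ ⇒ jqqoojGooooZ   [Z → G o o]
jqqoojGooooZ ⇒ jqqoojqjqooooZ   [G → q j q]
jqqoojqjqooooZ ⇒ jqqoojqjqooooo   [Z → o]

S ⇒ SZ ⇒ SZZ ⇒ SZZZ ⇒ jqqZZZ ⇒ jqqoZZ ⇒ jqqoGooZ ⇒ jqqoojZooZ ⇒ jqqoojGooooZ ⇒ jqqoojqjqooooZ ⇒ jqqoojqjqooooo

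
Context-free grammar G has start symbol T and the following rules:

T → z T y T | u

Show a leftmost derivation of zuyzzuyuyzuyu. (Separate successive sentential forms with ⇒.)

T ⇒ zTyT   [T → z T y T]
zTyT ⇒ zuyT   [T → u]
zuyT ⇒ zuyzTyT   [T → z T y T]
zuyzTyT ⇒ zuyzzTyTyT   [T → z T y T]
zuyzzTyTyT ⇒ zuyzzuyTyT   [T → u]
zuyzzuyTyT ⇒ zuyzzuyuyT   [T → u]
zuyzzuyuyT ⇒ zuyzzuyuyzTyT   [T → z T y T]
zuyzzuyuyzTyT ⇒ zuyzzuyuyzuyT   [T → u]
zuyzzuyuyzuyT ⇒ zuyzzuyuyzuyu   [T → u]

T ⇒ zTyT ⇒ zuyT ⇒ zuyzTyT ⇒ zuyzzTyTyT ⇒ zuyzzuyTyT ⇒ zuyzzuyuyT ⇒ zuyzzuyuyzTyT ⇒ zuyzzuyuyzuyT ⇒ zuyzzuyuyzuyu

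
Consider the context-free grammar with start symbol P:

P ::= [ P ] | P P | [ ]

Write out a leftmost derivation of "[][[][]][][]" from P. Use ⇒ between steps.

P ⇒ PP ⇒ PPP ⇒ []PP ⇒ []PPP ⇒ [][P]PP ⇒ [][PP]PP ⇒ [][[]P]PP ⇒ [][[][]]PP ⇒ [][[][]][]P ⇒ [][[][]][][]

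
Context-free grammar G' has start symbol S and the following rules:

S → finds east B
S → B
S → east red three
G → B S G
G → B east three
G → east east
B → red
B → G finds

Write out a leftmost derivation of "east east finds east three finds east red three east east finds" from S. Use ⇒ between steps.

S ⇒ B   [S → B]
B ⇒ G finds   [B → G finds]
G finds ⇒ B S G finds   [G → B S G]
B S G finds ⇒ G finds S G finds   [B → G finds]
G finds S G finds ⇒ B east three finds S G finds   [G → B east three]
B east three finds S G finds ⇒ G finds east three finds S G finds   [B → G finds]
G finds east three finds S G finds ⇒ east east finds east three finds S G finds   [G → east east]
east east finds east three finds S G finds ⇒ east east finds east three finds east red three G finds   [S → east red three]
east east finds east three finds east red three G finds ⇒ east east finds east three finds east red three east east finds   [G → east east]

S ⇒ B ⇒ G finds ⇒ B S G finds ⇒ G finds S G finds ⇒ B east three finds S G finds ⇒ G finds east three finds S G finds ⇒ east east finds east three finds S G finds ⇒ east east finds east three finds east red three G finds ⇒ east east finds east three finds east red three east east finds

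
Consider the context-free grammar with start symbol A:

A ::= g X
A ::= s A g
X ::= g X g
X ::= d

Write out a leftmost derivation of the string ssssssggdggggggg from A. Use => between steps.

A => sAg   [A ::= s A g]
sAg => ssAgg   [A ::= s A g]
ssAgg => sssAggg   [A ::= s A g]
sssAggg => ssssAgggg   [A ::= s A g]
ssssAgggg => sssssAggggg   [A ::= s A g]
sssssAggggg => ssssssAgggggg   [A ::= s A g]
ssssssAgggggg => ssssssgXgggggg   [A ::= g X]
ssssssgXgggggg => ssssssggXggggggg   [X ::= g X g]
ssssssggXggggggg => ssssssggdggggggg   [X ::= d]

A=>sAg=>ssAgg=>sssAggg=>ssssAgggg=>sssssAggggg=>ssssssAgggggg=>ssssssgXgggggg=>ssssssggXggggggg=>ssssssggdggggggg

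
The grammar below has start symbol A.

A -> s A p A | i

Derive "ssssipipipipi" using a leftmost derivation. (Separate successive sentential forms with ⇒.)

A ⇒ sApA ⇒ ssApApA ⇒ sssApApApA ⇒ ssssApApApApA ⇒ ssssipApApApA ⇒ ssssipipApApA ⇒ ssssipipipApA ⇒ ssssipipipipA ⇒ ssssipipipipi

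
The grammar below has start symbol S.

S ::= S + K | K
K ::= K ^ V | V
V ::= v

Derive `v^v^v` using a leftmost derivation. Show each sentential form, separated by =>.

S => K => K^V => K^V^V => V^V^V => v^V^V => v^v^V => v^v^v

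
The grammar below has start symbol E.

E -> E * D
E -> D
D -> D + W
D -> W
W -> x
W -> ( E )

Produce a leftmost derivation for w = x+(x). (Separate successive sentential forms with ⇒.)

E ⇒ D   [E -> D]
D ⇒ D+W   [D -> D + W]
D+W ⇒ W+W   [D -> W]
W+W ⇒ x+W   [W -> x]
x+W ⇒ x+(E)   [W -> ( E )]
x+(E) ⇒ x+(D)   [E -> D]
x+(D) ⇒ x+(W)   [D -> W]
x+(W) ⇒ x+(x)   [W -> x]

E ⇒ D ⇒ D+W ⇒ W+W ⇒ x+W ⇒ x+(E) ⇒ x+(D) ⇒ x+(W) ⇒ x+(x)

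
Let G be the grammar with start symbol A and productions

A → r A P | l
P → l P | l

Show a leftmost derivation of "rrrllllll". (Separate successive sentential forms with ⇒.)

A ⇒ rAP   [A → r A P]
rAP ⇒ rrAPP   [A → r A P]
rrAPP ⇒ rrrAPPP   [A → r A P]
rrrAPPP ⇒ rrrlPPP   [A → l]
rrrlPPP ⇒ rrrllPPP   [P → l P]
rrrllPPP ⇒ rrrlllPPP   [P → l P]
rrrlllPPP ⇒ rrrllllPP   [P → l]
rrrllllPP ⇒ rrrlllllP   [P → l]
rrrlllllP ⇒ rrrllllll   [P → l]

A⇒rAP⇒rrAPP⇒rrrAPPP⇒rrrlPPP⇒rrrllPPP⇒rrrlllPPP⇒rrrllllPP⇒rrrlllllP⇒rrrllllll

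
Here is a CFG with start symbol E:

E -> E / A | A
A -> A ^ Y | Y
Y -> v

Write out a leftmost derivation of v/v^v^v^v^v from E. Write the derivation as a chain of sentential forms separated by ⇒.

E ⇒ E/A   [E -> E / A]
E/A ⇒ A/A   [E -> A]
A/A ⇒ Y/A   [A -> Y]
Y/A ⇒ v/A   [Y -> v]
v/A ⇒ v/A^Y   [A -> A ^ Y]
v/A^Y ⇒ v/A^Y^Y   [A -> A ^ Y]
v/A^Y^Y ⇒ v/A^Y^Y^Y   [A -> A ^ Y]
v/A^Y^Y^Y ⇒ v/A^Y^Y^Y^Y   [A -> A ^ Y]
v/A^Y^Y^Y^Y ⇒ v/Y^Y^Y^Y^Y   [A -> Y]
v/Y^Y^Y^Y^Y ⇒ v/v^Y^Y^Y^Y   [Y -> v]
v/v^Y^Y^Y^Y ⇒ v/v^v^Y^Y^Y   [Y -> v]
v/v^v^Y^Y^Y ⇒ v/v^v^v^Y^Y   [Y -> v]
v/v^v^v^Y^Y ⇒ v/v^v^v^v^Y   [Y -> v]
v/v^v^v^v^Y ⇒ v/v^v^v^v^v   [Y -> v]

E⇒E/A⇒A/A⇒Y/A⇒v/A⇒v/A^Y⇒v/A^Y^Y⇒v/A^Y^Y^Y⇒v/A^Y^Y^Y^Y⇒v/Y^Y^Y^Y^Y⇒v/v^Y^Y^Y^Y⇒v/v^v^Y^Y^Y⇒v/v^v^v^Y^Y⇒v/v^v^v^v^Y⇒v/v^v^v^v^v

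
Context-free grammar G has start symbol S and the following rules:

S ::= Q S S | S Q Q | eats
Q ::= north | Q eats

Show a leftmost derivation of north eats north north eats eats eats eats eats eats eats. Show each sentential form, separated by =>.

S => Q S S => Q eats S S => north eats S S => north eats Q S S S => north eats north S S S => north eats north Q S S S S => north eats north Q eats S S S S => north eats north Q eats eats S S S S => north eats north Q eats eats eats S S S S => north eats north north eats eats eats S S S S => north eats north north eats eats eats eats S S S => north eats north north eats eats eats eats eats S S => north eats north north eats eats eats eats eats eats S => north eats north north eats eats eats eats eats eats eats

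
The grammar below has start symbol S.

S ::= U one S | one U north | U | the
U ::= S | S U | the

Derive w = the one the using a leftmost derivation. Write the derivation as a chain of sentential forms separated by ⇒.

S ⇒ U one S ⇒ the one S ⇒ the one the

S ⇒ U one S   [S ::= U one S]
U one S ⇒ the one S   [U ::= the]
the one S ⇒ the one the   [S ::= the]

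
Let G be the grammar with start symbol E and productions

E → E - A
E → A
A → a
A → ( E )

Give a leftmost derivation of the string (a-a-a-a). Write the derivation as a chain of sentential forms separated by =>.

E => A   [E → A]
A => (E)   [A → ( E )]
(E) => (E-A)   [E → E - A]
(E-A) => (E-A-A)   [E → E - A]
(E-A-A) => (E-A-A-A)   [E → E - A]
(E-A-A-A) => (A-A-A-A)   [E → A]
(A-A-A-A) => (a-A-A-A)   [A → a]
(a-A-A-A) => (a-a-A-A)   [A → a]
(a-a-A-A) => (a-a-a-A)   [A → a]
(a-a-a-A) => (a-a-a-a)   [A → a]

E => A => (E) => (E-A) => (E-A-A) => (E-A-A-A) => (A-A-A-A) => (a-A-A-A) => (a-a-A-A) => (a-a-a-A) => (a-a-a-a)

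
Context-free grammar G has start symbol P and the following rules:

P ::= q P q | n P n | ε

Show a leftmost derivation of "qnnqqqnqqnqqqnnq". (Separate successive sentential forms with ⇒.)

P⇒qPq⇒qnPnq⇒qnnPnnq⇒qnnqPqnnq⇒qnnqqPqqnnq⇒qnnqqqPqqqnnq⇒qnnqqqnPnqqqnnq⇒qnnqqqnqPqnqqqnnq⇒qnnqqqnqqnqqqnnq

P ⇒ qPq   [P ::= q P q]
qPq ⇒ qnPnq   [P ::= n P n]
qnPnq ⇒ qnnPnnq   [P ::= n P n]
qnnPnnq ⇒ qnnqPqnnq   [P ::= q P q]
qnnqPqnnq ⇒ qnnqqPqqnnq   [P ::= q P q]
qnnqqPqqnnq ⇒ qnnqqqPqqqnnq   [P ::= q P q]
qnnqqqPqqqnnq ⇒ qnnqqqnPnqqqnnq   [P ::= n P n]
qnnqqqnPnqqqnnq ⇒ qnnqqqnqPqnqqqnnq   [P ::= q P q]
qnnqqqnqPqnqqqnnq ⇒ qnnqqqnqqnqqqnnq   [P ::= ε]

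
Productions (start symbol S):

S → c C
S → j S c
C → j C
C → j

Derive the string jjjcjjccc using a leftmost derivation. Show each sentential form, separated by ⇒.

S ⇒ jSc   [S → j S c]
jSc ⇒ jjScc   [S → j S c]
jjScc ⇒ jjjSccc   [S → j S c]
jjjSccc ⇒ jjjcCccc   [S → c C]
jjjcCccc ⇒ jjjcjCccc   [C → j C]
jjjcjCccc ⇒ jjjcjjccc   [C → j]

S ⇒ jSc ⇒ jjScc ⇒ jjjSccc ⇒ jjjcCccc ⇒ jjjcjCccc ⇒ jjjcjjccc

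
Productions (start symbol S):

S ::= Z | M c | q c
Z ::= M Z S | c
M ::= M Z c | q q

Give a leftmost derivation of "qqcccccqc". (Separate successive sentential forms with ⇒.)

S ⇒ Z ⇒ MZS ⇒ MZcZS ⇒ MZcZcZS ⇒ qqZcZcZS ⇒ qqccZcZS ⇒ qqccccZS ⇒ qqcccccS ⇒ qqcccccqc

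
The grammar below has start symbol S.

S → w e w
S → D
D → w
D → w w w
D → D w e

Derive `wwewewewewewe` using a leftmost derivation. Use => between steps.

S => D   [S → D]
D => Dwe   [D → D w e]
Dwe => Dwewe   [D → D w e]
Dwewe => Dwewewe   [D → D w e]
Dwewewe => Dwewewewe   [D → D w e]
Dwewewewe => Dwewewewewe   [D → D w e]
Dwewewewewe => Dwewewewewewe   [D → D w e]
Dwewewewewewe => wwewewewewewe   [D → w]

S => D => Dwe => Dwewe => Dwewewe => Dwewewewe => Dwewewewewe => Dwewewewewewe => wwewewewewewe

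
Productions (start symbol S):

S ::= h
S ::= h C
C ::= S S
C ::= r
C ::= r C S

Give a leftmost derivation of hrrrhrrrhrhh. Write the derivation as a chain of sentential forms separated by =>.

S => hC => hrCS => hrrCSS => hrrrSS => hrrrhCS => hrrrhrCSS => hrrrhrrCSSS => hrrrhrrrSSS => hrrrhrrrhCSS => hrrrhrrrhrSS => hrrrhrrrhrhS => hrrrhrrrhrhh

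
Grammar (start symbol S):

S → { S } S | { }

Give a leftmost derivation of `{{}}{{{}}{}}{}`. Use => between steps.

S => {S}S => {{}}S => {{}}{S}S => {{}}{{S}S}S => {{}}{{{}}S}S => {{}}{{{}}{}}S => {{}}{{{}}{}}{}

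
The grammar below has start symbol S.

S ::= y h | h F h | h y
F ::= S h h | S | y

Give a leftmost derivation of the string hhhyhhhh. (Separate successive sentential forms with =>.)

S => hFh   [S ::= h F h]
hFh => hShhh   [F ::= S h h]
hShhh => hhFhhhh   [S ::= h F h]
hhFhhhh => hhShhhh   [F ::= S]
hhShhhh => hhhyhhhh   [S ::= h y]

S => hFh => hShhh => hhFhhhh => hhShhhh => hhhyhhhh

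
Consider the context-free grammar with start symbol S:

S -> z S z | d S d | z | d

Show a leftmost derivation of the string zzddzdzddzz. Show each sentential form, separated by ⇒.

S ⇒ zSz   [S -> z S z]
zSz ⇒ zzSzz   [S -> z S z]
zzSzz ⇒ zzdSdzz   [S -> d S d]
zzdSdzz ⇒ zzddSddzz   [S -> d S d]
zzddSddzz ⇒ zzddzSzddzz   [S -> z S z]
zzddzSzddzz ⇒ zzddzdzddzz   [S -> d]

S ⇒ zSz ⇒ zzSzz ⇒ zzdSdzz ⇒ zzddSddzz ⇒ zzddzSzddzz ⇒ zzddzdzddzz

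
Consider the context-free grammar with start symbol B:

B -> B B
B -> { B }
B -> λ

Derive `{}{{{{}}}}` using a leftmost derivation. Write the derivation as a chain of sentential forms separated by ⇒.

B ⇒ BB ⇒ {B}B ⇒ {}B ⇒ {}BB ⇒ {}{B}B ⇒ {}{{B}}B ⇒ {}{{{B}}}B ⇒ {}{{{{B}}}}B ⇒ {}{{{{}}}}B ⇒ {}{{{{}}}}

B ⇒ BB   [B -> B B]
BB ⇒ {B}B   [B -> { B }]
{B}B ⇒ {}B   [B -> λ]
{}B ⇒ {}BB   [B -> B B]
{}BB ⇒ {}{B}B   [B -> { B }]
{}{B}B ⇒ {}{{B}}B   [B -> { B }]
{}{{B}}B ⇒ {}{{{B}}}B   [B -> { B }]
{}{{{B}}}B ⇒ {}{{{{B}}}}B   [B -> { B }]
{}{{{{B}}}}B ⇒ {}{{{{}}}}B   [B -> λ]
{}{{{{}}}}B ⇒ {}{{{{}}}}   [B -> λ]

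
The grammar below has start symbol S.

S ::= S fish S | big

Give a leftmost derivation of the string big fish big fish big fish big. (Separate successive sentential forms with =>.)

S => S fish S   [S ::= S fish S]
S fish S => big fish S   [S ::= big]
big fish S => big fish S fish S   [S ::= S fish S]
big fish S fish S => big fish big fish S   [S ::= big]
big fish big fish S => big fish big fish S fish S   [S ::= S fish S]
big fish big fish S fish S => big fish big fish big fish S   [S ::= big]
big fish big fish big fish S => big fish big fish big fish big   [S ::= big]

S => S fish S => big fish S => big fish S fish S => big fish big fish S => big fish big fish S fish S => big fish big fish big fish S => big fish big fish big fish big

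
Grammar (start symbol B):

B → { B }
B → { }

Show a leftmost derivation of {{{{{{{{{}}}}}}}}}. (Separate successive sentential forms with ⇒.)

B ⇒ {B}   [B → { B }]
{B} ⇒ {{B}}   [B → { B }]
{{B}} ⇒ {{{B}}}   [B → { B }]
{{{B}}} ⇒ {{{{B}}}}   [B → { B }]
{{{{B}}}} ⇒ {{{{{B}}}}}   [B → { B }]
{{{{{B}}}}} ⇒ {{{{{{B}}}}}}   [B → { B }]
{{{{{{B}}}}}} ⇒ {{{{{{{B}}}}}}}   [B → { B }]
{{{{{{{B}}}}}}} ⇒ {{{{{{{{B}}}}}}}}   [B → { B }]
{{{{{{{{B}}}}}}}} ⇒ {{{{{{{{{}}}}}}}}}   [B → { }]

B⇒{B}⇒{{B}}⇒{{{B}}}⇒{{{{B}}}}⇒{{{{{B}}}}}⇒{{{{{{B}}}}}}⇒{{{{{{{B}}}}}}}⇒{{{{{{{{B}}}}}}}}⇒{{{{{{{{{}}}}}}}}}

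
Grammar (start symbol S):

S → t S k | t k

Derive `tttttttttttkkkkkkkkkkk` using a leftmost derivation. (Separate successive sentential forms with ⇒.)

S ⇒ tSk   [S → t S k]
tSk ⇒ ttSkk   [S → t S k]
ttSkk ⇒ tttSkkk   [S → t S k]
tttSkkk ⇒ ttttSkkkk   [S → t S k]
ttttSkkkk ⇒ tttttSkkkkk   [S → t S k]
tttttSkkkkk ⇒ ttttttSkkkkkk   [S → t S k]
ttttttSkkkkkk ⇒ tttttttSkkkkkkk   [S → t S k]
tttttttSkkkkkkk ⇒ ttttttttSkkkkkkkk   [S → t S k]
ttttttttSkkkkkkkk ⇒ tttttttttSkkkkkkkkk   [S → t S k]
tttttttttSkkkkkkkkk ⇒ ttttttttttSkkkkkkkkkk   [S → t S k]
ttttttttttSkkkkkkkkkk ⇒ tttttttttttkkkkkkkkkkk   [S → t k]

S ⇒ tSk ⇒ ttSkk ⇒ tttSkkk ⇒ ttttSkkkk ⇒ tttttSkkkkk ⇒ ttttttSkkkkkk ⇒ tttttttSkkkkkkk ⇒ ttttttttSkkkkkkkk ⇒ tttttttttSkkkkkkkkk ⇒ ttttttttttSkkkkkkkkkk ⇒ tttttttttttkkkkkkkkkkk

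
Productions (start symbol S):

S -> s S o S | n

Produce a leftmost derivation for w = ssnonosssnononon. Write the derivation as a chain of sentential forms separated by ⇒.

S ⇒ sSoS   [S -> s S o S]
sSoS ⇒ ssSoSoS   [S -> s S o S]
ssSoSoS ⇒ ssnoSoS   [S -> n]
ssnoSoS ⇒ ssnonoS   [S -> n]
ssnonoS ⇒ ssnonosSoS   [S -> s S o S]
ssnonosSoS ⇒ ssnonossSoSoS   [S -> s S o S]
ssnonossSoSoS ⇒ ssnonosssSoSoSoS   [S -> s S o S]
ssnonosssSoSoSoS ⇒ ssnonosssnoSoSoS   [S -> n]
ssnonosssnoSoSoS ⇒ ssnonosssnonoSoS   [S -> n]
ssnonosssnonoSoS ⇒ ssnonosssnononoS   [S -> n]
ssnonosssnononoS ⇒ ssnonosssnononon   [S -> n]

S ⇒ sSoS ⇒ ssSoSoS ⇒ ssnoSoS ⇒ ssnonoS ⇒ ssnonosSoS ⇒ ssnonossSoSoS ⇒ ssnonosssSoSoSoS ⇒ ssnonosssnoSoSoS ⇒ ssnonosssnonoSoS ⇒ ssnonosssnononoS ⇒ ssnonosssnononon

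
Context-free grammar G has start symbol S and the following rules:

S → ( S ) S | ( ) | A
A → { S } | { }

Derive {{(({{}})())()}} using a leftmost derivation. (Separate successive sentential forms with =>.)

S => A   [S → A]
A => {S}   [A → { S }]
{S} => {A}   [S → A]
{A} => {{S}}   [A → { S }]
{{S}} => {{(S)S}}   [S → ( S ) S]
{{(S)S}} => {{((S)S)S}}   [S → ( S ) S]
{{((S)S)S}} => {{((A)S)S}}   [S → A]
{{((A)S)S}} => {{(({S})S)S}}   [A → { S }]
{{(({S})S)S}} => {{(({A})S)S}}   [S → A]
{{(({A})S)S}} => {{(({{}})S)S}}   [A → { }]
{{(({{}})S)S}} => {{(({{}})())S}}   [S → ( )]
{{(({{}})())S}} => {{(({{}})())()}}   [S → ( )]

S => A => {S} => {A} => {{S}} => {{(S)S}} => {{((S)S)S}} => {{((A)S)S}} => {{(({S})S)S}} => {{(({A})S)S}} => {{(({{}})S)S}} => {{(({{}})())S}} => {{(({{}})())()}}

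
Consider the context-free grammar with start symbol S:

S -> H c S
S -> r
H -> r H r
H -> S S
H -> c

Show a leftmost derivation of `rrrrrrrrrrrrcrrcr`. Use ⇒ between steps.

S ⇒ HcS   [S -> H c S]
HcS ⇒ SScS   [H -> S S]
SScS ⇒ HcSScS   [S -> H c S]
HcSScS ⇒ rHrcSScS   [H -> r H r]
rHrcSScS ⇒ rrHrrcSScS   [H -> r H r]
rrHrrcSScS ⇒ rrrHrrrcSScS   [H -> r H r]
rrrHrrrcSScS ⇒ rrrrHrrrrcSScS   [H -> r H r]
rrrrHrrrrcSScS ⇒ rrrrrHrrrrrcSScS   [H -> r H r]
rrrrrHrrrrrcSScS ⇒ rrrrrSSrrrrrcSScS   [H -> S S]
rrrrrSSrrrrrcSScS ⇒ rrrrrrSrrrrrcSScS   [S -> r]
rrrrrrSrrrrrcSScS ⇒ rrrrrrrrrrrrcSScS   [S -> r]
rrrrrrrrrrrrcSScS ⇒ rrrrrrrrrrrrcrScS   [S -> r]
rrrrrrrrrrrrcrScS ⇒ rrrrrrrrrrrrcrrcS   [S -> r]
rrrrrrrrrrrrcrrcS ⇒ rrrrrrrrrrrrcrrcr   [S -> r]

S ⇒ HcS ⇒ SScS ⇒ HcSScS ⇒ rHrcSScS ⇒ rrHrrcSScS ⇒ rrrHrrrcSScS ⇒ rrrrHrrrrcSScS ⇒ rrrrrHrrrrrcSScS ⇒ rrrrrSSrrrrrcSScS ⇒ rrrrrrSrrrrrcSScS ⇒ rrrrrrrrrrrrcSScS ⇒ rrrrrrrrrrrrcrScS ⇒ rrrrrrrrrrrrcrrcS ⇒ rrrrrrrrrrrrcrrcr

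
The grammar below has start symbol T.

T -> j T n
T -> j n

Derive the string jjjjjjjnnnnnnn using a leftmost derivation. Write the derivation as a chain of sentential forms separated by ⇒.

T ⇒ jTn   [T -> j T n]
jTn ⇒ jjTnn   [T -> j T n]
jjTnn ⇒ jjjTnnn   [T -> j T n]
jjjTnnn ⇒ jjjjTnnnn   [T -> j T n]
jjjjTnnnn ⇒ jjjjjTnnnnn   [T -> j T n]
jjjjjTnnnnn ⇒ jjjjjjTnnnnnn   [T -> j T n]
jjjjjjTnnnnnn ⇒ jjjjjjjnnnnnnn   [T -> j n]

T ⇒ jTn ⇒ jjTnn ⇒ jjjTnnn ⇒ jjjjTnnnn ⇒ jjjjjTnnnnn ⇒ jjjjjjTnnnnnn ⇒ jjjjjjjnnnnnnn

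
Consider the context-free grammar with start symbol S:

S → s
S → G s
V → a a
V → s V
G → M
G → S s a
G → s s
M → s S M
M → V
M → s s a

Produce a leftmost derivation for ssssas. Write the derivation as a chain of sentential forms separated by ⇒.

S ⇒ Gs   [S → G s]
Gs ⇒ Ms   [G → M]
Ms ⇒ sSMs   [M → s S M]
sSMs ⇒ ssMs   [S → s]
ssMs ⇒ ssssas   [M → s s a]

S ⇒ Gs ⇒ Ms ⇒ sSMs ⇒ ssMs ⇒ ssssas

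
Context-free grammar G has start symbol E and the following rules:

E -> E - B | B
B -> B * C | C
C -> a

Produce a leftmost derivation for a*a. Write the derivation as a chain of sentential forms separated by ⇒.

E ⇒ B   [E -> B]
B ⇒ B*C   [B -> B * C]
B*C ⇒ C*C   [B -> C]
C*C ⇒ a*C   [C -> a]
a*C ⇒ a*a   [C -> a]

E ⇒ B ⇒ B*C ⇒ C*C ⇒ a*C ⇒ a*a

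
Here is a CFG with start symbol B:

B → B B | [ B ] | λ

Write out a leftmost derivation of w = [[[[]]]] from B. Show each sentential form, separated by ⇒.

B ⇒ BB ⇒ [B]B ⇒ [[B]]B ⇒ [[[B]]]B ⇒ [[[BB]]]B ⇒ [[[[B]B]]]B ⇒ [[[[]B]]]B ⇒ [[[[]]]]B ⇒ [[[[]]]]

B ⇒ BB   [B → B B]
BB ⇒ [B]B   [B → [ B ]]
[B]B ⇒ [[B]]B   [B → [ B ]]
[[B]]B ⇒ [[[B]]]B   [B → [ B ]]
[[[B]]]B ⇒ [[[BB]]]B   [B → B B]
[[[BB]]]B ⇒ [[[[B]B]]]B   [B → [ B ]]
[[[[B]B]]]B ⇒ [[[[]B]]]B   [B → λ]
[[[[]B]]]B ⇒ [[[[]]]]B   [B → λ]
[[[[]]]]B ⇒ [[[[]]]]   [B → λ]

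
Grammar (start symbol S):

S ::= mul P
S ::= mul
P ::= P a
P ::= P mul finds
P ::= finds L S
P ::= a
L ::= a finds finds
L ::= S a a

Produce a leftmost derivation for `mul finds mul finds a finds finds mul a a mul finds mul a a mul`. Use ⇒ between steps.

S ⇒ mul P   [S ::= mul P]
mul P ⇒ mul finds L S   [P ::= finds L S]
mul finds L S ⇒ mul finds S a a S   [L ::= S a a]
mul finds S a a S ⇒ mul finds mul P a a S   [S ::= mul P]
mul finds mul P a a S ⇒ mul finds mul finds L S a a S   [P ::= finds L S]
mul finds mul finds L S a a S ⇒ mul finds mul finds a finds finds S a a S   [L ::= a finds finds]
mul finds mul finds a finds finds S a a S ⇒ mul finds mul finds a finds finds mul a a S   [S ::= mul]
mul finds mul finds a finds finds mul a a S ⇒ mul finds mul finds a finds finds mul a a mul P   [S ::= mul P]
mul finds mul finds a finds finds mul a a mul P ⇒ mul finds mul finds a finds finds mul a a mul finds L S   [P ::= finds L S]
mul finds mul finds a finds finds mul a a mul finds L S ⇒ mul finds mul finds a finds finds mul a a mul finds S a a S   [L ::= S a a]
mul finds mul finds a finds finds mul a a mul finds S a a S ⇒ mul finds mul finds a finds finds mul a a mul finds mul a a S   [S ::= mul]
mul finds mul finds a finds finds mul a a mul finds mul a a S ⇒ mul finds mul finds a finds finds mul a a mul finds mul a a mul   [S ::= mul]

S ⇒ mul P ⇒ mul finds L S ⇒ mul finds S a a S ⇒ mul finds mul P a a S ⇒ mul finds mul finds L S a a S ⇒ mul finds mul finds a finds finds S a a S ⇒ mul finds mul finds a finds finds mul a a S ⇒ mul finds mul finds a finds finds mul a a mul P ⇒ mul finds mul finds a finds finds mul a a mul finds L S ⇒ mul finds mul finds a finds finds mul a a mul finds S a a S ⇒ mul finds mul finds a finds finds mul a a mul finds mul a a S ⇒ mul finds mul finds a finds finds mul a a mul finds mul a a mul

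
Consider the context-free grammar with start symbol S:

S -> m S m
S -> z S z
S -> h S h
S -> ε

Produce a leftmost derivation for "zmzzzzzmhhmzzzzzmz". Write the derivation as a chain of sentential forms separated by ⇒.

S ⇒ zSz ⇒ zmSmz ⇒ zmzSzmz ⇒ zmzzSzzmz ⇒ zmzzzSzzzmz ⇒ zmzzzzSzzzzmz ⇒ zmzzzzzSzzzzzmz ⇒ zmzzzzzmSmzzzzzmz ⇒ zmzzzzzmhShmzzzzzmz ⇒ zmzzzzzmhhmzzzzzmz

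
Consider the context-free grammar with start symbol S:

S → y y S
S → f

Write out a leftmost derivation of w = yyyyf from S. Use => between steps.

S => yyS => yyyyS => yyyyf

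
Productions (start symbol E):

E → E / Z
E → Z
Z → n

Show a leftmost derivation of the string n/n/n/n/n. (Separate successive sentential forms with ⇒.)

E ⇒ E/Z   [E → E / Z]
E/Z ⇒ E/Z/Z   [E → E / Z]
E/Z/Z ⇒ E/Z/Z/Z   [E → E / Z]
E/Z/Z/Z ⇒ E/Z/Z/Z/Z   [E → E / Z]
E/Z/Z/Z/Z ⇒ Z/Z/Z/Z/Z   [E → Z]
Z/Z/Z/Z/Z ⇒ n/Z/Z/Z/Z   [Z → n]
n/Z/Z/Z/Z ⇒ n/n/Z/Z/Z   [Z → n]
n/n/Z/Z/Z ⇒ n/n/n/Z/Z   [Z → n]
n/n/n/Z/Z ⇒ n/n/n/n/Z   [Z → n]
n/n/n/n/Z ⇒ n/n/n/n/n   [Z → n]

E ⇒ E/Z ⇒ E/Z/Z ⇒ E/Z/Z/Z ⇒ E/Z/Z/Z/Z ⇒ Z/Z/Z/Z/Z ⇒ n/Z/Z/Z/Z ⇒ n/n/Z/Z/Z ⇒ n/n/n/Z/Z ⇒ n/n/n/n/Z ⇒ n/n/n/n/n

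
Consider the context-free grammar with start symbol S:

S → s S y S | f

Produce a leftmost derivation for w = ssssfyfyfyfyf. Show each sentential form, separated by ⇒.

S ⇒ sSyS   [S → s S y S]
sSyS ⇒ ssSySyS   [S → s S y S]
ssSySyS ⇒ sssSySySyS   [S → s S y S]
sssSySySyS ⇒ ssssSySySySyS   [S → s S y S]
ssssSySySySyS ⇒ ssssfySySySyS   [S → f]
ssssfySySySyS ⇒ ssssfyfySySyS   [S → f]
ssssfyfySySyS ⇒ ssssfyfyfySyS   [S → f]
ssssfyfyfySyS ⇒ ssssfyfyfyfyS   [S → f]
ssssfyfyfyfyS ⇒ ssssfyfyfyfyf   [S → f]

S⇒sSyS⇒ssSySyS⇒sssSySySyS⇒ssssSySySySyS⇒ssssfySySySyS⇒ssssfyfySySyS⇒ssssfyfyfySyS⇒ssssfyfyfyfyS⇒ssssfyfyfyfyf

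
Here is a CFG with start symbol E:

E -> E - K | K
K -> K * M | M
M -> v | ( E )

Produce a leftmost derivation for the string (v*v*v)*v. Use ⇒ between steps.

E⇒K⇒K*M⇒M*M⇒(E)*M⇒(K)*M⇒(K*M)*M⇒(K*M*M)*M⇒(M*M*M)*M⇒(v*M*M)*M⇒(v*v*M)*M⇒(v*v*v)*M⇒(v*v*v)*v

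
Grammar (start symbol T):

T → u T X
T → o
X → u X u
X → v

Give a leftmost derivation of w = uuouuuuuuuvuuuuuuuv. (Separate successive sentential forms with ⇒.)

T ⇒ uTX ⇒ uuTXX ⇒ uuoXX ⇒ uuouXuX ⇒ uuouuXuuX ⇒ uuouuuXuuuX ⇒ uuouuuuXuuuuX ⇒ uuouuuuuXuuuuuX ⇒ uuouuuuuuXuuuuuuX ⇒ uuouuuuuuuXuuuuuuuX ⇒ uuouuuuuuuvuuuuuuuX ⇒ uuouuuuuuuvuuuuuuuv

T ⇒ uTX   [T → u T X]
uTX ⇒ uuTXX   [T → u T X]
uuTXX ⇒ uuoXX   [T → o]
uuoXX ⇒ uuouXuX   [X → u X u]
uuouXuX ⇒ uuouuXuuX   [X → u X u]
uuouuXuuX ⇒ uuouuuXuuuX   [X → u X u]
uuouuuXuuuX ⇒ uuouuuuXuuuuX   [X → u X u]
uuouuuuXuuuuX ⇒ uuouuuuuXuuuuuX   [X → u X u]
uuouuuuuXuuuuuX ⇒ uuouuuuuuXuuuuuuX   [X → u X u]
uuouuuuuuXuuuuuuX ⇒ uuouuuuuuuXuuuuuuuX   [X → u X u]
uuouuuuuuuXuuuuuuuX ⇒ uuouuuuuuuvuuuuuuuX   [X → v]
uuouuuuuuuvuuuuuuuX ⇒ uuouuuuuuuvuuuuuuuv   [X → v]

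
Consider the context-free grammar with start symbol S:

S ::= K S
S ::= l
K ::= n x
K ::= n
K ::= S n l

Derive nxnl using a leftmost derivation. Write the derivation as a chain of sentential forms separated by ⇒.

S⇒KS⇒nxS⇒nxKS⇒nxnS⇒nxnl

S ⇒ KS   [S ::= K S]
KS ⇒ nxS   [K ::= n x]
nxS ⇒ nxKS   [S ::= K S]
nxKS ⇒ nxnS   [K ::= n]
nxnS ⇒ nxnl   [S ::= l]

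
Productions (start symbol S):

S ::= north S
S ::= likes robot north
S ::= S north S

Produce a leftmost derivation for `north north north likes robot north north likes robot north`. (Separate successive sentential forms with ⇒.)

S ⇒ north S ⇒ north north S ⇒ north north north S ⇒ north north north S north S ⇒ north north north likes robot north north S ⇒ north north north likes robot north north likes robot north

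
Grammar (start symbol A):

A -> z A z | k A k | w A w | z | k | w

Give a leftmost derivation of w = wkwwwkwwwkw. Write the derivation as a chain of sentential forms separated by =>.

A => wAw => wkAkw => wkwAwkw => wkwwAwwkw => wkwwwAwwwkw => wkwwwkwwwkw

A => wAw   [A -> w A w]
wAw => wkAkw   [A -> k A k]
wkAkw => wkwAwkw   [A -> w A w]
wkwAwkw => wkwwAwwkw   [A -> w A w]
wkwwAwwkw => wkwwwAwwwkw   [A -> w A w]
wkwwwAwwwkw => wkwwwkwwwkw   [A -> k]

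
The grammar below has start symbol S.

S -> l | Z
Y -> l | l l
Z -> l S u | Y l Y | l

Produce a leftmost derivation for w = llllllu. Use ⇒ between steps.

S ⇒ Z ⇒ lSu ⇒ lZu ⇒ lYlYu ⇒ llllYu ⇒ llllllu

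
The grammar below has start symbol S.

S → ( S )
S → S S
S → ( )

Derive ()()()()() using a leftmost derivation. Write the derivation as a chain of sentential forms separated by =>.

S => SS   [S → S S]
SS => SSS   [S → S S]
SSS => SSSS   [S → S S]
SSSS => SSSSS   [S → S S]
SSSSS => ()SSSS   [S → ( )]
()SSSS => ()()SSS   [S → ( )]
()()SSS => ()()()SS   [S → ( )]
()()()SS => ()()()()S   [S → ( )]
()()()()S => ()()()()()   [S → ( )]

S => SS => SSS => SSSS => SSSSS => ()SSSS => ()()SSS => ()()()SS => ()()()()S => ()()()()()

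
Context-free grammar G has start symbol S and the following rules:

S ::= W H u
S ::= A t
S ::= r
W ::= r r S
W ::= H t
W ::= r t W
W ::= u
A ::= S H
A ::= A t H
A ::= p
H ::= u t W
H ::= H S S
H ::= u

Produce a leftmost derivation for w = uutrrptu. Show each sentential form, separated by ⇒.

S ⇒ WHu   [S ::= W H u]
WHu ⇒ uHu   [W ::= u]
uHu ⇒ uutWu   [H ::= u t W]
uutWu ⇒ uutrrSu   [W ::= r r S]
uutrrSu ⇒ uutrrAtu   [S ::= A t]
uutrrAtu ⇒ uutrrptu   [A ::= p]

S⇒WHu⇒uHu⇒uutWu⇒uutrrSu⇒uutrrAtu⇒uutrrptu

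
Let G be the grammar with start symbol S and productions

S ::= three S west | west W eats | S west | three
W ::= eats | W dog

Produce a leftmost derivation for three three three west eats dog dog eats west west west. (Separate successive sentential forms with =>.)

S => three S west => three three S west west => three three three S west west west => three three three west W eats west west west => three three three west W dog eats west west west => three three three west W dog dog eats west west west => three three three west eats dog dog eats west west west

S => three S west   [S ::= three S west]
three S west => three three S west west   [S ::= three S west]
three three S west west => three three three S west west west   [S ::= three S west]
three three three S west west west => three three three west W eats west west west   [S ::= west W eats]
three three three west W eats west west west => three three three west W dog eats west west west   [W ::= W dog]
three three three west W dog eats west west west => three three three west W dog dog eats west west west   [W ::= W dog]
three three three west W dog dog eats west west west => three three three west eats dog dog eats west west west   [W ::= eats]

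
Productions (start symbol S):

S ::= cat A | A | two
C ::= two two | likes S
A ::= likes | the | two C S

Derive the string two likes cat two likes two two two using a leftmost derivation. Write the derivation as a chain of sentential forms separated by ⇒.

S ⇒ A   [S ::= A]
A ⇒ two C S   [A ::= two C S]
two C S ⇒ two likes S S   [C ::= likes S]
two likes S S ⇒ two likes cat A S   [S ::= cat A]
two likes cat A S ⇒ two likes cat two C S S   [A ::= two C S]
two likes cat two C S S ⇒ two likes cat two likes S S S   [C ::= likes S]
two likes cat two likes S S S ⇒ two likes cat two likes two S S   [S ::= two]
two likes cat two likes two S S ⇒ two likes cat two likes two two S   [S ::= two]
two likes cat two likes two two S ⇒ two likes cat two likes two two two   [S ::= two]

S ⇒ A ⇒ two C S ⇒ two likes S S ⇒ two likes cat A S ⇒ two likes cat two C S S ⇒ two likes cat two likes S S S ⇒ two likes cat two likes two S S ⇒ two likes cat two likes two two S ⇒ two likes cat two likes two two two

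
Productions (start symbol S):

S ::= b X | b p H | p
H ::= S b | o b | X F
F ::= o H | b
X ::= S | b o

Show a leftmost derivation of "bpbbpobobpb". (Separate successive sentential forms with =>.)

S => bpH => bpXF => bpSF => bpbXF => bpbSF => bpbbpHF => bpbbpobF => bpbbpoboH => bpbbpoboXF => bpbbpoboSF => bpbbpobobXF => bpbbpobobSF => bpbbpobobpF => bpbbpobobpb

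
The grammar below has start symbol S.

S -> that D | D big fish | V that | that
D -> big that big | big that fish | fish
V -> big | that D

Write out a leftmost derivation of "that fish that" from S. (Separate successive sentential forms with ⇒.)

S ⇒ V that ⇒ that D that ⇒ that fish that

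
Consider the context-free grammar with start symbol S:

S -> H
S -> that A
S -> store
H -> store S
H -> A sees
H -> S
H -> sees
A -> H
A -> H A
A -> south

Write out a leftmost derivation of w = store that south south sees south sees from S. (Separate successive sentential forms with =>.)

S => H   [S -> H]
H => A sees   [H -> A sees]
A sees => H A sees   [A -> H A]
H A sees => A sees A sees   [H -> A sees]
A sees A sees => H A sees A sees   [A -> H A]
H A sees A sees => store S A sees A sees   [H -> store S]
store S A sees A sees => store that A A sees A sees   [S -> that A]
store that A A sees A sees => store that south A sees A sees   [A -> south]
store that south A sees A sees => store that south south sees A sees   [A -> south]
store that south south sees A sees => store that south south sees south sees   [A -> south]

S => H => A sees => H A sees => A sees A sees => H A sees A sees => store S A sees A sees => store that A A sees A sees => store that south A sees A sees => store that south south sees A sees => store that south south sees south sees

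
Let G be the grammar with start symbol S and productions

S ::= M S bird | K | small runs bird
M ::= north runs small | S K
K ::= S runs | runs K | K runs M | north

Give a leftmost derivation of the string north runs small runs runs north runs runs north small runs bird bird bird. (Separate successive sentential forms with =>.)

S => M S bird => north runs small S bird => north runs small M S bird bird => north runs small S K S bird bird => north runs small K K S bird bird => north runs small S runs K S bird bird => north runs small K runs K S bird bird => north runs small runs K runs K S bird bird => north runs small runs S runs runs K S bird bird => north runs small runs K runs runs K S bird bird => north runs small runs runs K runs runs K S bird bird => north runs small runs runs north runs runs K S bird bird => north runs small runs runs north runs runs north S bird bird => north runs small runs runs north runs runs north small runs bird bird bird

S => M S bird   [S ::= M S bird]
M S bird => north runs small S bird   [M ::= north runs small]
north runs small S bird => north runs small M S bird bird   [S ::= M S bird]
north runs small M S bird bird => north runs small S K S bird bird   [M ::= S K]
north runs small S K S bird bird => north runs small K K S bird bird   [S ::= K]
north runs small K K S bird bird => north runs small S runs K S bird bird   [K ::= S runs]
north runs small S runs K S bird bird => north runs small K runs K S bird bird   [S ::= K]
north runs small K runs K S bird bird => north runs small runs K runs K S bird bird   [K ::= runs K]
north runs small runs K runs K S bird bird => north runs small runs S runs runs K S bird bird   [K ::= S runs]
north runs small runs S runs runs K S bird bird => north runs small runs K runs runs K S bird bird   [S ::= K]
north runs small runs K runs runs K S bird bird => north runs small runs runs K runs runs K S bird bird   [K ::= runs K]
north runs small runs runs K runs runs K S bird bird => north runs small runs runs north runs runs K S bird bird   [K ::= north]
north runs small runs runs north runs runs K S bird bird => north runs small runs runs north runs runs north S bird bird   [K ::= north]
north runs small runs runs north runs runs north S bird bird => north runs small runs runs north runs runs north small runs bird bird bird   [S ::= small runs bird]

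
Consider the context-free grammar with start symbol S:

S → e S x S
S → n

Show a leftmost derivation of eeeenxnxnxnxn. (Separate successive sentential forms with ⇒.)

S ⇒ eSxS   [S → e S x S]
eSxS ⇒ eeSxSxS   [S → e S x S]
eeSxSxS ⇒ eeeSxSxSxS   [S → e S x S]
eeeSxSxSxS ⇒ eeeeSxSxSxSxS   [S → e S x S]
eeeeSxSxSxSxS ⇒ eeeenxSxSxSxS   [S → n]
eeeenxSxSxSxS ⇒ eeeenxnxSxSxS   [S → n]
eeeenxnxSxSxS ⇒ eeeenxnxnxSxS   [S → n]
eeeenxnxnxSxS ⇒ eeeenxnxnxnxS   [S → n]
eeeenxnxnxnxS ⇒ eeeenxnxnxnxn   [S → n]

S ⇒ eSxS ⇒ eeSxSxS ⇒ eeeSxSxSxS ⇒ eeeeSxSxSxSxS ⇒ eeeenxSxSxSxS ⇒ eeeenxnxSxSxS ⇒ eeeenxnxnxSxS ⇒ eeeenxnxnxnxS ⇒ eeeenxnxnxnxn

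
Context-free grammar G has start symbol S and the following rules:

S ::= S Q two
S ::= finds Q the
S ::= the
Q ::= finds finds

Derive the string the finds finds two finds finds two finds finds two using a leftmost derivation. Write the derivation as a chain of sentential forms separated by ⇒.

S ⇒ S Q two ⇒ S Q two Q two ⇒ S Q two Q two Q two ⇒ the Q two Q two Q two ⇒ the finds finds two Q two Q two ⇒ the finds finds two finds finds two Q two ⇒ the finds finds two finds finds two finds finds two

S ⇒ S Q two   [S ::= S Q two]
S Q two ⇒ S Q two Q two   [S ::= S Q two]
S Q two Q two ⇒ S Q two Q two Q two   [S ::= S Q two]
S Q two Q two Q two ⇒ the Q two Q two Q two   [S ::= the]
the Q two Q two Q two ⇒ the finds finds two Q two Q two   [Q ::= finds finds]
the finds finds two Q two Q two ⇒ the finds finds two finds finds two Q two   [Q ::= finds finds]
the finds finds two finds finds two Q two ⇒ the finds finds two finds finds two finds finds two   [Q ::= finds finds]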